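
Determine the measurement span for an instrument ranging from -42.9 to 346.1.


Span = upper range - lower range.
Span = 346.1 - (-42.9)
Span = 389.0

389.0


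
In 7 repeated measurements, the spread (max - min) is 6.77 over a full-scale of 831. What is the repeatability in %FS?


Repeatability = (spread / full scale) * 100%.
R = (6.77 / 831) * 100
R = 0.815 %FS

0.815 %FS


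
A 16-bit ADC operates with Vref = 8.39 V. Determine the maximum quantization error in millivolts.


The maximum quantization error is +/- LSB/2.
LSB = Vref / 2^n = 8.39 / 65536 = 0.00012802 V
Max error = LSB / 2 = 0.00012802 / 2 = 6.401e-05 V
Max error = 0.064 mV

0.064 mV


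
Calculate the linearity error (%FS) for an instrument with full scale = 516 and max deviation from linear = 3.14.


Linearity error = (max deviation / full scale) * 100%.
Linearity = (3.14 / 516) * 100
Linearity = 0.609 %FS

0.609 %FS


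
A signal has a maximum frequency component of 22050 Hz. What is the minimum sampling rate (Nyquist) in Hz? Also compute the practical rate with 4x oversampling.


By Nyquist theorem, fs_min = 2 * fmax.
fs_min = 2 * 22050 = 44100 Hz
Practical rate = 4 * fs_min = 4 * 44100 = 176400 Hz

fs_min = 44100 Hz, fs_practical = 176400 Hz


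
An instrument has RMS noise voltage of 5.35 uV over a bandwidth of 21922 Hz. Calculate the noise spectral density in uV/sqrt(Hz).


Noise spectral density = Vrms / sqrt(BW).
NSD = 5.35 / sqrt(21922)
NSD = 5.35 / 148.0608
NSD = 0.0361 uV/sqrt(Hz)

0.0361 uV/sqrt(Hz)


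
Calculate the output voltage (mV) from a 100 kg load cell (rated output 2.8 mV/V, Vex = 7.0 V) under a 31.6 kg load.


Vout = rated_output * Vex * (load / capacity).
Vout = 2.8 * 7.0 * (31.6 / 100)
Vout = 2.8 * 7.0 * 0.316
Vout = 6.194 mV

6.194 mV


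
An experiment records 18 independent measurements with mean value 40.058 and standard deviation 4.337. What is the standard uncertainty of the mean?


The standard uncertainty for Type A evaluation is u = s / sqrt(n).
u = 4.337 / sqrt(18)
u = 4.337 / 4.2426
u = 1.0222

1.0222


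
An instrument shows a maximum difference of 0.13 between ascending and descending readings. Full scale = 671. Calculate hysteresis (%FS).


Hysteresis = (max difference / full scale) * 100%.
H = (0.13 / 671) * 100
H = 0.019 %FS

0.019 %FS


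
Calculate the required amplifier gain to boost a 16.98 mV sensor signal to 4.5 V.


Gain = Vout / Vin (converting to same units).
G = 4.5 V / 16.98 mV
G = 4500.0 mV / 16.98 mV
G = 265.02

265.02


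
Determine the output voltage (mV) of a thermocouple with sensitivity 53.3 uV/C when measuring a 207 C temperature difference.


The thermocouple output V = sensitivity * dT.
V = 53.3 uV/C * 207 C
V = 11033.1 uV
V = 11.033 mV

11.033 mV


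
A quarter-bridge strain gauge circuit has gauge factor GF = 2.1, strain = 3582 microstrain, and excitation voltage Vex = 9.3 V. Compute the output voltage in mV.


Quarter bridge output: Vout = (GF * epsilon * Vex) / 4.
Vout = (2.1 * 3582e-6 * 9.3) / 4
Vout = 0.06995646 / 4 V
Vout = 0.01748912 V = 17.4891 mV

17.4891 mV


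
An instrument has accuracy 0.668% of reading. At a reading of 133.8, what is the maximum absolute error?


Absolute error = (accuracy% / 100) * reading.
Error = (0.668 / 100) * 133.8
Error = 0.00668 * 133.8
Error = 0.8938

0.8938


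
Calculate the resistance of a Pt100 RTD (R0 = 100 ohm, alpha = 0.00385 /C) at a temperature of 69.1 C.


The RTD equation: Rt = R0 * (1 + alpha * T).
Rt = 100 * (1 + 0.00385 * 69.1)
Rt = 100 * (1 + 0.266035)
Rt = 100 * 1.266035
Rt = 126.603 ohm

126.603 ohm


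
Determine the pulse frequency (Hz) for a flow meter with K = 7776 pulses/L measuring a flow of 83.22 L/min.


Frequency = K * Q / 60 (converting L/min to L/s).
f = 7776 * 83.22 / 60
f = 647118.72 / 60
f = 10785.31 Hz

10785.31 Hz


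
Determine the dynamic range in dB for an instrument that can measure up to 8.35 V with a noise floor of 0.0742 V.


Dynamic range = 20 * log10(Vmax / Vnoise).
DR = 20 * log10(8.35 / 0.0742)
DR = 20 * log10(112.53)
DR = 41.03 dB

41.03 dB


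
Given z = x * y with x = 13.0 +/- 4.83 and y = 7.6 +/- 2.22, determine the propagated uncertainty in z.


For a product z = x*y, the relative uncertainty is:
uz/z = sqrt((ux/x)^2 + (uy/y)^2)
Relative uncertainties: ux/x = 4.83/13.0 = 0.371538
uy/y = 2.22/7.6 = 0.292105
z = 13.0 * 7.6 = 98.8
uz = 98.8 * sqrt(0.371538^2 + 0.292105^2) = 46.695

46.695


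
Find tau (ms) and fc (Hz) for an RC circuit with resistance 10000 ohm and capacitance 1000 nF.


Time constant: tau = R * C.
tau = 10000 * 1.00e-06 = 0.01 s
tau = 10.0 ms
Cutoff frequency: fc = 1 / (2*pi*R*C).
fc = 1 / (2*pi*0.01) = 15.92 Hz

tau = 10.0 ms, fc = 15.92 Hz


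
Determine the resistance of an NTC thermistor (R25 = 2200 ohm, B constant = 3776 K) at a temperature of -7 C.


NTC thermistor equation: Rt = R25 * exp(B * (1/T - 1/T25)).
T in Kelvin: 266.15 K, T25 = 298.15 K
1/T - 1/T25 = 1/266.15 - 1/298.15 = 0.00040326
B * (1/T - 1/T25) = 3776 * 0.00040326 = 1.5227
Rt = 2200 * exp(1.5227) = 10086.3 ohm

10086.3 ohm


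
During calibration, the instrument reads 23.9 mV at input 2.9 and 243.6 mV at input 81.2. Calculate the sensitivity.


Sensitivity = (y2 - y1) / (x2 - x1).
S = (243.6 - 23.9) / (81.2 - 2.9)
S = 219.7 / 78.3
S = 2.8059 mV/unit

2.8059 mV/unit


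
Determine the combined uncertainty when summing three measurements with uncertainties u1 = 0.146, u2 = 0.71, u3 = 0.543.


For a sum of independent quantities, uc = sqrt(u1^2 + u2^2 + u3^2).
uc = sqrt(0.146^2 + 0.71^2 + 0.543^2)
uc = sqrt(0.021316 + 0.5041 + 0.294849)
uc = 0.9057

0.9057


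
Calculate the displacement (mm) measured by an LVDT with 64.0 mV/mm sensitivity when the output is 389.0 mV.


Displacement = Vout / sensitivity.
d = 389.0 / 64.0
d = 6.078 mm

6.078 mm


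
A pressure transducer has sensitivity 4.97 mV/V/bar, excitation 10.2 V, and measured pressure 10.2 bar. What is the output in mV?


Output = sensitivity * Vex * P.
Vout = 4.97 * 10.2 * 10.2
Vout = 50.694 * 10.2
Vout = 517.08 mV

517.08 mV


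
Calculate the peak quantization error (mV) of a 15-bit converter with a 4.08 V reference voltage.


The maximum quantization error is +/- LSB/2.
LSB = Vref / 2^n = 4.08 / 32768 = 0.00012451 V
Max error = LSB / 2 = 0.00012451 / 2 = 6.226e-05 V
Max error = 0.0623 mV

0.0623 mV


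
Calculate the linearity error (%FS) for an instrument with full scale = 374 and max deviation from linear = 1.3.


Linearity error = (max deviation / full scale) * 100%.
Linearity = (1.3 / 374) * 100
Linearity = 0.348 %FS

0.348 %FS


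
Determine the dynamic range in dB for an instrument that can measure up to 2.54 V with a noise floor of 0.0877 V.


Dynamic range = 20 * log10(Vmax / Vnoise).
DR = 20 * log10(2.54 / 0.0877)
DR = 20 * log10(28.96)
DR = 29.24 dB

29.24 dB


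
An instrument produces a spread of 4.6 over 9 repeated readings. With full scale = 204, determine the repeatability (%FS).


Repeatability = (spread / full scale) * 100%.
R = (4.6 / 204) * 100
R = 2.255 %FS

2.255 %FS


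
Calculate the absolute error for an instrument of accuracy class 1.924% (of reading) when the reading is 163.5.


Absolute error = (accuracy% / 100) * reading.
Error = (1.924 / 100) * 163.5
Error = 0.01924 * 163.5
Error = 3.1457

3.1457


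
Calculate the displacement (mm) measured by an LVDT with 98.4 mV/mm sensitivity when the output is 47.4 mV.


Displacement = Vout / sensitivity.
d = 47.4 / 98.4
d = 0.482 mm

0.482 mm


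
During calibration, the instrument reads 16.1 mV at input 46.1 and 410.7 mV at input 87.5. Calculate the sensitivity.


Sensitivity = (y2 - y1) / (x2 - x1).
S = (410.7 - 16.1) / (87.5 - 46.1)
S = 394.6 / 41.4
S = 9.5314 mV/unit

9.5314 mV/unit


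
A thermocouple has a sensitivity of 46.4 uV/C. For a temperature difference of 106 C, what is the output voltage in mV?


The thermocouple output V = sensitivity * dT.
V = 46.4 uV/C * 106 C
V = 4918.4 uV
V = 4.918 mV

4.918 mV


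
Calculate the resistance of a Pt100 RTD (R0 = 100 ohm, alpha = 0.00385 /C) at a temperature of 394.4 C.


The RTD equation: Rt = R0 * (1 + alpha * T).
Rt = 100 * (1 + 0.00385 * 394.4)
Rt = 100 * (1 + 1.51844)
Rt = 100 * 2.51844
Rt = 251.844 ohm

251.844 ohm


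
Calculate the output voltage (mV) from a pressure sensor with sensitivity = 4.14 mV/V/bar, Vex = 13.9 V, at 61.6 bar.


Output = sensitivity * Vex * P.
Vout = 4.14 * 13.9 * 61.6
Vout = 57.546 * 61.6
Vout = 3544.83 mV

3544.83 mV


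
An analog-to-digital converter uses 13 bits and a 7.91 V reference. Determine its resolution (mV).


The resolution (LSB) of an ADC is Vref / 2^n.
LSB = 7.91 / 2^13
LSB = 7.91 / 8192
LSB = 0.00096558 V = 0.96557617 mV

0.96557617 mV


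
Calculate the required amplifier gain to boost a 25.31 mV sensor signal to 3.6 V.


Gain = Vout / Vin (converting to same units).
G = 3.6 V / 25.31 mV
G = 3600.0 mV / 25.31 mV
G = 142.24

142.24


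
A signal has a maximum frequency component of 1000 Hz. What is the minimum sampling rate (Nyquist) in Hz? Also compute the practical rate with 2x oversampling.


By Nyquist theorem, fs_min = 2 * fmax.
fs_min = 2 * 1000 = 2000 Hz
Practical rate = 2 * fs_min = 2 * 2000 = 4000 Hz

fs_min = 2000 Hz, fs_practical = 4000 Hz


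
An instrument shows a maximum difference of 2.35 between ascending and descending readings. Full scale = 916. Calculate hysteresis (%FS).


Hysteresis = (max difference / full scale) * 100%.
H = (2.35 / 916) * 100
H = 0.257 %FS

0.257 %FS


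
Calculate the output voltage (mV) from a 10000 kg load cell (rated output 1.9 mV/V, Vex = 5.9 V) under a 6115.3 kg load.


Vout = rated_output * Vex * (load / capacity).
Vout = 1.9 * 5.9 * (6115.3 / 10000)
Vout = 1.9 * 5.9 * 0.61153
Vout = 6.855 mV

6.855 mV


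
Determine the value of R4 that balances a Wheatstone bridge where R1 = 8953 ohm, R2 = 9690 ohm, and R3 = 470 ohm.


At balance: R1*R4 = R2*R3, so R4 = R2*R3/R1.
R4 = 9690 * 470 / 8953
R4 = 4554300 / 8953
R4 = 508.69 ohm

508.69 ohm


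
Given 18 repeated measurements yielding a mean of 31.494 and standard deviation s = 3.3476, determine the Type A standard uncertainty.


The standard uncertainty for Type A evaluation is u = s / sqrt(n).
u = 3.3476 / sqrt(18)
u = 3.3476 / 4.2426
u = 0.789

0.789


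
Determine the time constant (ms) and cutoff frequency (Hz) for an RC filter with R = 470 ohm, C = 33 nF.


Time constant: tau = R * C.
tau = 470 * 3.30e-08 = 1.551e-05 s
tau = 0.0155 ms
Cutoff frequency: fc = 1 / (2*pi*R*C).
fc = 1 / (2*pi*1.551e-05) = 10261.44 Hz

tau = 0.0155 ms, fc = 10261.44 Hz


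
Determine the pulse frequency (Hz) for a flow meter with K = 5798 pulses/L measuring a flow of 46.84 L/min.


Frequency = K * Q / 60 (converting L/min to L/s).
f = 5798 * 46.84 / 60
f = 271578.32 / 60
f = 4526.31 Hz

4526.31 Hz


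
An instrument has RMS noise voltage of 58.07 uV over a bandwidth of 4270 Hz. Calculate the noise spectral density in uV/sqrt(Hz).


Noise spectral density = Vrms / sqrt(BW).
NSD = 58.07 / sqrt(4270)
NSD = 58.07 / 65.3452
NSD = 0.8887 uV/sqrt(Hz)

0.8887 uV/sqrt(Hz)


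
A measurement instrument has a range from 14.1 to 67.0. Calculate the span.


Span = upper range - lower range.
Span = 67.0 - (14.1)
Span = 52.9

52.9


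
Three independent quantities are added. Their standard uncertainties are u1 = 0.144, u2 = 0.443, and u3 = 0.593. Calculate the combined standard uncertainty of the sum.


For a sum of independent quantities, uc = sqrt(u1^2 + u2^2 + u3^2).
uc = sqrt(0.144^2 + 0.443^2 + 0.593^2)
uc = sqrt(0.020736 + 0.196249 + 0.351649)
uc = 0.7541

0.7541


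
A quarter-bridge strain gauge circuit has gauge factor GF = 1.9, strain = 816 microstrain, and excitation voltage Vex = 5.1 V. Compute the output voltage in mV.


Quarter bridge output: Vout = (GF * epsilon * Vex) / 4.
Vout = (1.9 * 816e-6 * 5.1) / 4
Vout = 0.00790704 / 4 V
Vout = 0.00197676 V = 1.9768 mV

1.9768 mV


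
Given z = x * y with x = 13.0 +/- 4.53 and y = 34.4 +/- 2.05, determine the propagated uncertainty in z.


For a product z = x*y, the relative uncertainty is:
uz/z = sqrt((ux/x)^2 + (uy/y)^2)
Relative uncertainties: ux/x = 4.53/13.0 = 0.348462
uy/y = 2.05/34.4 = 0.059593
z = 13.0 * 34.4 = 447.2
uz = 447.2 * sqrt(0.348462^2 + 0.059593^2) = 158.094

158.094


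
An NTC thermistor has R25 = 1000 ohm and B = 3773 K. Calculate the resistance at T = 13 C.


NTC thermistor equation: Rt = R25 * exp(B * (1/T - 1/T25)).
T in Kelvin: 286.15 K, T25 = 298.15 K
1/T - 1/T25 = 1/286.15 - 1/298.15 = 0.00014065
B * (1/T - 1/T25) = 3773 * 0.00014065 = 0.5307
Rt = 1000 * exp(0.5307) = 1700.1 ohm

1700.1 ohm


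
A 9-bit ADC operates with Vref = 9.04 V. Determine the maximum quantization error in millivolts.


The maximum quantization error is +/- LSB/2.
LSB = Vref / 2^n = 9.04 / 512 = 0.01765625 V
Max error = LSB / 2 = 0.01765625 / 2 = 0.00882812 V
Max error = 8.8281 mV

8.8281 mV


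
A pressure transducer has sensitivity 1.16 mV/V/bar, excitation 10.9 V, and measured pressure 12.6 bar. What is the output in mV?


Output = sensitivity * Vex * P.
Vout = 1.16 * 10.9 * 12.6
Vout = 12.644 * 12.6
Vout = 159.31 mV

159.31 mV


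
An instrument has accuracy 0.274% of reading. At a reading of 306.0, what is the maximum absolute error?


Absolute error = (accuracy% / 100) * reading.
Error = (0.274 / 100) * 306.0
Error = 0.00274 * 306.0
Error = 0.8384

0.8384


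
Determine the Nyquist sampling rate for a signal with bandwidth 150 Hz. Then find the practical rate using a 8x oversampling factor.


By Nyquist theorem, fs_min = 2 * fmax.
fs_min = 2 * 150 = 300 Hz
Practical rate = 8 * fs_min = 8 * 300 = 2400 Hz

fs_min = 300 Hz, fs_practical = 2400 Hz


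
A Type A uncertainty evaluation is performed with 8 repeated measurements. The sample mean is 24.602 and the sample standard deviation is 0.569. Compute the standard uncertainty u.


The standard uncertainty for Type A evaluation is u = s / sqrt(n).
u = 0.569 / sqrt(8)
u = 0.569 / 2.8284
u = 0.2012

0.2012


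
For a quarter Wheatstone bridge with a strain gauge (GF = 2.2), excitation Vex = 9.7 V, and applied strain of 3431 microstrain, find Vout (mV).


Quarter bridge output: Vout = (GF * epsilon * Vex) / 4.
Vout = (2.2 * 3431e-6 * 9.7) / 4
Vout = 0.07321754 / 4 V
Vout = 0.01830438 V = 18.3044 mV

18.3044 mV


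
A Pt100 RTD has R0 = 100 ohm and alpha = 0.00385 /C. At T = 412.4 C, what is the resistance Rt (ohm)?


The RTD equation: Rt = R0 * (1 + alpha * T).
Rt = 100 * (1 + 0.00385 * 412.4)
Rt = 100 * (1 + 1.58774)
Rt = 100 * 2.58774
Rt = 258.774 ohm

258.774 ohm


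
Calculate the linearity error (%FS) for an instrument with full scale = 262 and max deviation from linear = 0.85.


Linearity error = (max deviation / full scale) * 100%.
Linearity = (0.85 / 262) * 100
Linearity = 0.324 %FS

0.324 %FS


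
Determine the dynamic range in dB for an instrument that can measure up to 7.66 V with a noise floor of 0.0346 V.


Dynamic range = 20 * log10(Vmax / Vnoise).
DR = 20 * log10(7.66 / 0.0346)
DR = 20 * log10(221.39)
DR = 46.9 dB

46.9 dB


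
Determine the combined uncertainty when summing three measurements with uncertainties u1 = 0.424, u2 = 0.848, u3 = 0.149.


For a sum of independent quantities, uc = sqrt(u1^2 + u2^2 + u3^2).
uc = sqrt(0.424^2 + 0.848^2 + 0.149^2)
uc = sqrt(0.179776 + 0.719104 + 0.022201)
uc = 0.9597

0.9597


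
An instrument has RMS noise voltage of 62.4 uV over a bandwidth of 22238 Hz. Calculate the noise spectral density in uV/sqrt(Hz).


Noise spectral density = Vrms / sqrt(BW).
NSD = 62.4 / sqrt(22238)
NSD = 62.4 / 149.1241
NSD = 0.4184 uV/sqrt(Hz)

0.4184 uV/sqrt(Hz)


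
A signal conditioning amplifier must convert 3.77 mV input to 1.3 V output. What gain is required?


Gain = Vout / Vin (converting to same units).
G = 1.3 V / 3.77 mV
G = 1300.0 mV / 3.77 mV
G = 344.83

344.83


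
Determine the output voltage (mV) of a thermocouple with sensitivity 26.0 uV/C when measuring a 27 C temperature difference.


The thermocouple output V = sensitivity * dT.
V = 26.0 uV/C * 27 C
V = 702.0 uV
V = 0.702 mV

0.702 mV


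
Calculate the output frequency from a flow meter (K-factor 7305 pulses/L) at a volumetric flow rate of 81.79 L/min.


Frequency = K * Q / 60 (converting L/min to L/s).
f = 7305 * 81.79 / 60
f = 597475.95 / 60
f = 9957.93 Hz

9957.93 Hz


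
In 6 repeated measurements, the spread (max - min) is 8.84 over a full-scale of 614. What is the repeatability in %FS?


Repeatability = (spread / full scale) * 100%.
R = (8.84 / 614) * 100
R = 1.44 %FS

1.44 %FS


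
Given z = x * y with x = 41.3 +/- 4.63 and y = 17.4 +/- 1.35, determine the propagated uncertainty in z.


For a product z = x*y, the relative uncertainty is:
uz/z = sqrt((ux/x)^2 + (uy/y)^2)
Relative uncertainties: ux/x = 4.63/41.3 = 0.112107
uy/y = 1.35/17.4 = 0.077586
z = 41.3 * 17.4 = 718.6
uz = 718.6 * sqrt(0.112107^2 + 0.077586^2) = 97.974

97.974


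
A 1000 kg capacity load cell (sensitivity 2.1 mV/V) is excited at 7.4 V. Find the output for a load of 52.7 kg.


Vout = rated_output * Vex * (load / capacity).
Vout = 2.1 * 7.4 * (52.7 / 1000)
Vout = 2.1 * 7.4 * 0.0527
Vout = 0.819 mV

0.819 mV


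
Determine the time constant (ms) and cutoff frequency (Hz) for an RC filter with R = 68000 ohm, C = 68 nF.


Time constant: tau = R * C.
tau = 68000 * 6.80e-08 = 0.004624 s
tau = 4.624 ms
Cutoff frequency: fc = 1 / (2*pi*R*C).
fc = 1 / (2*pi*0.004624) = 34.42 Hz

tau = 4.624 ms, fc = 34.42 Hz


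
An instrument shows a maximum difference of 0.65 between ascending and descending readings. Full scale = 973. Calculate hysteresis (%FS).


Hysteresis = (max difference / full scale) * 100%.
H = (0.65 / 973) * 100
H = 0.067 %FS

0.067 %FS


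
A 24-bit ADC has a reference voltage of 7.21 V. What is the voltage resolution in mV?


The resolution (LSB) of an ADC is Vref / 2^n.
LSB = 7.21 / 2^24
LSB = 7.21 / 16777216
LSB = 4.3e-07 V = 0.00042975 mV

0.00042975 mV


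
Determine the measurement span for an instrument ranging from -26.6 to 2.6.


Span = upper range - lower range.
Span = 2.6 - (-26.6)
Span = 29.2

29.2


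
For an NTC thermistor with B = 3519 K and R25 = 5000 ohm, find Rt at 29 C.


NTC thermistor equation: Rt = R25 * exp(B * (1/T - 1/T25)).
T in Kelvin: 302.15 K, T25 = 298.15 K
1/T - 1/T25 = 1/302.15 - 1/298.15 = -4.44e-05
B * (1/T - 1/T25) = 3519 * -4.44e-05 = -0.1563
Rt = 5000 * exp(-0.1563) = 4276.7 ohm

4276.7 ohm


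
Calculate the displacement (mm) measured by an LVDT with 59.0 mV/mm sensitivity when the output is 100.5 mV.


Displacement = Vout / sensitivity.
d = 100.5 / 59.0
d = 1.703 mm

1.703 mm


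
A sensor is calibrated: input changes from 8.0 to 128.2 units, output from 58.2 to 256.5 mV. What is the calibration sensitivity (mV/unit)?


Sensitivity = (y2 - y1) / (x2 - x1).
S = (256.5 - 58.2) / (128.2 - 8.0)
S = 198.3 / 120.2
S = 1.6498 mV/unit

1.6498 mV/unit


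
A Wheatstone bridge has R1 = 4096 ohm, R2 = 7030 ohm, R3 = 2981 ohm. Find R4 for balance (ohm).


At balance: R1*R4 = R2*R3, so R4 = R2*R3/R1.
R4 = 7030 * 2981 / 4096
R4 = 20956430 / 4096
R4 = 5116.32 ohm

5116.32 ohm


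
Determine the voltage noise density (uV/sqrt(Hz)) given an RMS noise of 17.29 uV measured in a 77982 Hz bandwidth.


Noise spectral density = Vrms / sqrt(BW).
NSD = 17.29 / sqrt(77982)
NSD = 17.29 / 279.2526
NSD = 0.0619 uV/sqrt(Hz)

0.0619 uV/sqrt(Hz)


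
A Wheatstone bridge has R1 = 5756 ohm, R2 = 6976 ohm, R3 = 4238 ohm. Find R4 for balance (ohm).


At balance: R1*R4 = R2*R3, so R4 = R2*R3/R1.
R4 = 6976 * 4238 / 5756
R4 = 29564288 / 5756
R4 = 5136.26 ohm

5136.26 ohm


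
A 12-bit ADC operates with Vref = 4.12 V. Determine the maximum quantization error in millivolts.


The maximum quantization error is +/- LSB/2.
LSB = Vref / 2^n = 4.12 / 4096 = 0.00100586 V
Max error = LSB / 2 = 0.00100586 / 2 = 0.00050293 V
Max error = 0.5029 mV

0.5029 mV


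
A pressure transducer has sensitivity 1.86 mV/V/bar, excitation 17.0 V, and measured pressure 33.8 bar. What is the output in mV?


Output = sensitivity * Vex * P.
Vout = 1.86 * 17.0 * 33.8
Vout = 31.62 * 33.8
Vout = 1068.76 mV

1068.76 mV


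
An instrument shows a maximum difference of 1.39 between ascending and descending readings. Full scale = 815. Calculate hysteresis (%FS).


Hysteresis = (max difference / full scale) * 100%.
H = (1.39 / 815) * 100
H = 0.171 %FS

0.171 %FS


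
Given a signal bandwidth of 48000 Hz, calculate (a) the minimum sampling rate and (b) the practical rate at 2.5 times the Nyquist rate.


By Nyquist theorem, fs_min = 2 * fmax.
fs_min = 2 * 48000 = 96000 Hz
Practical rate = 2.5 * fs_min = 2.5 * 96000 = 240000 Hz

fs_min = 96000 Hz, fs_practical = 240000 Hz


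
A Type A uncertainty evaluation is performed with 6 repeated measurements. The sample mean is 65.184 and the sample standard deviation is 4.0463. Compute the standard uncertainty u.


The standard uncertainty for Type A evaluation is u = s / sqrt(n).
u = 4.0463 / sqrt(6)
u = 4.0463 / 2.4495
u = 1.6519

1.6519


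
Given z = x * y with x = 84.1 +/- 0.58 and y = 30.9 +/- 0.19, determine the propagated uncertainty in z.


For a product z = x*y, the relative uncertainty is:
uz/z = sqrt((ux/x)^2 + (uy/y)^2)
Relative uncertainties: ux/x = 0.58/84.1 = 0.006897
uy/y = 0.19/30.9 = 0.006149
z = 84.1 * 30.9 = 2598.7
uz = 2598.7 * sqrt(0.006897^2 + 0.006149^2) = 24.011

24.011


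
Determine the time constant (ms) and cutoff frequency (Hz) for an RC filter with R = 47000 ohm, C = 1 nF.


Time constant: tau = R * C.
tau = 47000 * 1.00e-09 = 4.7e-05 s
tau = 0.047 ms
Cutoff frequency: fc = 1 / (2*pi*R*C).
fc = 1 / (2*pi*4.7e-05) = 3386.28 Hz

tau = 0.047 ms, fc = 3386.28 Hz


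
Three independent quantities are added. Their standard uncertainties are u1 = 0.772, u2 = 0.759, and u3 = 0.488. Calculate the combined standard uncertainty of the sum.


For a sum of independent quantities, uc = sqrt(u1^2 + u2^2 + u3^2).
uc = sqrt(0.772^2 + 0.759^2 + 0.488^2)
uc = sqrt(0.595984 + 0.576081 + 0.238144)
uc = 1.1875

1.1875


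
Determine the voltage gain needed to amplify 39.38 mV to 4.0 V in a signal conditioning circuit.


Gain = Vout / Vin (converting to same units).
G = 4.0 V / 39.38 mV
G = 4000.0 mV / 39.38 mV
G = 101.57

101.57


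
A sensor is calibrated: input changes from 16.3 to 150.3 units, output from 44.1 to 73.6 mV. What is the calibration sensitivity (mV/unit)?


Sensitivity = (y2 - y1) / (x2 - x1).
S = (73.6 - 44.1) / (150.3 - 16.3)
S = 29.5 / 134.0
S = 0.2201 mV/unit

0.2201 mV/unit


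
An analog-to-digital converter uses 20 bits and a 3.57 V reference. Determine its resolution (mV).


The resolution (LSB) of an ADC is Vref / 2^n.
LSB = 3.57 / 2^20
LSB = 3.57 / 1048576
LSB = 3.4e-06 V = 0.00340462 mV

0.00340462 mV


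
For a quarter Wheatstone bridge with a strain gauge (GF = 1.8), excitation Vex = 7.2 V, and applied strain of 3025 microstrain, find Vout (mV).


Quarter bridge output: Vout = (GF * epsilon * Vex) / 4.
Vout = (1.8 * 3025e-6 * 7.2) / 4
Vout = 0.039204 / 4 V
Vout = 0.009801 V = 9.801 mV

9.801 mV


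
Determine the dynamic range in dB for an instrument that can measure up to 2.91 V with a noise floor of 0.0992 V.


Dynamic range = 20 * log10(Vmax / Vnoise).
DR = 20 * log10(2.91 / 0.0992)
DR = 20 * log10(29.33)
DR = 29.35 dB

29.35 dB


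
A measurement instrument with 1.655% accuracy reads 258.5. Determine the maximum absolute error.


Absolute error = (accuracy% / 100) * reading.
Error = (1.655 / 100) * 258.5
Error = 0.01655 * 258.5
Error = 4.2782

4.2782


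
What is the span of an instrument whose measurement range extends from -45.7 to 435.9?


Span = upper range - lower range.
Span = 435.9 - (-45.7)
Span = 481.6

481.6


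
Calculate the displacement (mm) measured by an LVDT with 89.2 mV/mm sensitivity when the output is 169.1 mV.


Displacement = Vout / sensitivity.
d = 169.1 / 89.2
d = 1.896 mm

1.896 mm


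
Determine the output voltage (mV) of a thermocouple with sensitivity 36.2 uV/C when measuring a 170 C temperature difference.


The thermocouple output V = sensitivity * dT.
V = 36.2 uV/C * 170 C
V = 6154.0 uV
V = 6.154 mV

6.154 mV


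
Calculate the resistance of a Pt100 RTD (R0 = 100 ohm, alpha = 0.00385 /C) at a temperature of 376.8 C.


The RTD equation: Rt = R0 * (1 + alpha * T).
Rt = 100 * (1 + 0.00385 * 376.8)
Rt = 100 * (1 + 1.45068)
Rt = 100 * 2.45068
Rt = 245.068 ohm

245.068 ohm


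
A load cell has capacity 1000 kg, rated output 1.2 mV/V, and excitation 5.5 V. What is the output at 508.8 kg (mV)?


Vout = rated_output * Vex * (load / capacity).
Vout = 1.2 * 5.5 * (508.8 / 1000)
Vout = 1.2 * 5.5 * 0.5088
Vout = 3.358 mV

3.358 mV


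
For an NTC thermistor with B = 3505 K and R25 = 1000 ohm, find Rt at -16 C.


NTC thermistor equation: Rt = R25 * exp(B * (1/T - 1/T25)).
T in Kelvin: 257.15 K, T25 = 298.15 K
1/T - 1/T25 = 1/257.15 - 1/298.15 = 0.00053476
B * (1/T - 1/T25) = 3505 * 0.00053476 = 1.8743
Rt = 1000 * exp(1.8743) = 6516.6 ohm

6516.6 ohm


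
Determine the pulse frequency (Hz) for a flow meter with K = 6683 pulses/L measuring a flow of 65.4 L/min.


Frequency = K * Q / 60 (converting L/min to L/s).
f = 6683 * 65.4 / 60
f = 437068.2 / 60
f = 7284.47 Hz

7284.47 Hz


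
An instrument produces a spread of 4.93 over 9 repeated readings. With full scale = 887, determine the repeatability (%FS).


Repeatability = (spread / full scale) * 100%.
R = (4.93 / 887) * 100
R = 0.556 %FS

0.556 %FS


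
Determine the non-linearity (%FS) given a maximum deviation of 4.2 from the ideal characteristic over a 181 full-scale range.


Linearity error = (max deviation / full scale) * 100%.
Linearity = (4.2 / 181) * 100
Linearity = 2.32 %FS

2.32 %FS


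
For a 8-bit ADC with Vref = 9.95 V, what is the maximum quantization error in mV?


The maximum quantization error is +/- LSB/2.
LSB = Vref / 2^n = 9.95 / 256 = 0.03886719 V
Max error = LSB / 2 = 0.03886719 / 2 = 0.01943359 V
Max error = 19.4336 mV

19.4336 mV


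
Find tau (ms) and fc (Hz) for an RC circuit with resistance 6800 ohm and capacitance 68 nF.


Time constant: tau = R * C.
tau = 6800 * 6.80e-08 = 0.0004624 s
tau = 0.4624 ms
Cutoff frequency: fc = 1 / (2*pi*R*C).
fc = 1 / (2*pi*0.0004624) = 344.19 Hz

tau = 0.4624 ms, fc = 344.19 Hz


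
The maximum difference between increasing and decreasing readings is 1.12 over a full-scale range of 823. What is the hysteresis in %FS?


Hysteresis = (max difference / full scale) * 100%.
H = (1.12 / 823) * 100
H = 0.136 %FS

0.136 %FS


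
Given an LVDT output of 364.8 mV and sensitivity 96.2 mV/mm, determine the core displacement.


Displacement = Vout / sensitivity.
d = 364.8 / 96.2
d = 3.792 mm

3.792 mm


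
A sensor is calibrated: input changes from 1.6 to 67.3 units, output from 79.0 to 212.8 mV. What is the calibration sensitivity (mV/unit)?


Sensitivity = (y2 - y1) / (x2 - x1).
S = (212.8 - 79.0) / (67.3 - 1.6)
S = 133.8 / 65.7
S = 2.0365 mV/unit

2.0365 mV/unit


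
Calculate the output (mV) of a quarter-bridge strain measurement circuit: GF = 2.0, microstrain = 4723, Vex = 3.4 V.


Quarter bridge output: Vout = (GF * epsilon * Vex) / 4.
Vout = (2.0 * 4723e-6 * 3.4) / 4
Vout = 0.0321164 / 4 V
Vout = 0.0080291 V = 8.0291 mV

8.0291 mV


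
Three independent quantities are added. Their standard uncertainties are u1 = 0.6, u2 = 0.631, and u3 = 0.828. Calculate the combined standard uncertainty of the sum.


For a sum of independent quantities, uc = sqrt(u1^2 + u2^2 + u3^2).
uc = sqrt(0.6^2 + 0.631^2 + 0.828^2)
uc = sqrt(0.36 + 0.398161 + 0.685584)
uc = 1.2016

1.2016


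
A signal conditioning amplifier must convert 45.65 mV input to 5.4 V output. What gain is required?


Gain = Vout / Vin (converting to same units).
G = 5.4 V / 45.65 mV
G = 5400.0 mV / 45.65 mV
G = 118.29

118.29


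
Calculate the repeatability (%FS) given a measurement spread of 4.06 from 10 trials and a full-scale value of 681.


Repeatability = (spread / full scale) * 100%.
R = (4.06 / 681) * 100
R = 0.596 %FS

0.596 %FS


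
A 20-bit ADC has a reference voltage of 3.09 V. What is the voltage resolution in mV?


The resolution (LSB) of an ADC is Vref / 2^n.
LSB = 3.09 / 2^20
LSB = 3.09 / 1048576
LSB = 2.95e-06 V = 0.00294685 mV

0.00294685 mV


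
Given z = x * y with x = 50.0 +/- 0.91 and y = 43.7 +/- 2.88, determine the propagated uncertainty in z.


For a product z = x*y, the relative uncertainty is:
uz/z = sqrt((ux/x)^2 + (uy/y)^2)
Relative uncertainties: ux/x = 0.91/50.0 = 0.0182
uy/y = 2.88/43.7 = 0.065904
z = 50.0 * 43.7 = 2185.0
uz = 2185.0 * sqrt(0.0182^2 + 0.065904^2) = 149.39

149.39


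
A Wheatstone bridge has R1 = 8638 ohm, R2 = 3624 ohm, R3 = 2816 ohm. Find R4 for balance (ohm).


At balance: R1*R4 = R2*R3, so R4 = R2*R3/R1.
R4 = 3624 * 2816 / 8638
R4 = 10205184 / 8638
R4 = 1181.43 ohm

1181.43 ohm


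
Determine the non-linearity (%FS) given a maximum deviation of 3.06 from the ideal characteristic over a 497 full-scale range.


Linearity error = (max deviation / full scale) * 100%.
Linearity = (3.06 / 497) * 100
Linearity = 0.616 %FS

0.616 %FS


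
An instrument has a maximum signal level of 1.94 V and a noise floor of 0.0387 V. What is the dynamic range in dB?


Dynamic range = 20 * log10(Vmax / Vnoise).
DR = 20 * log10(1.94 / 0.0387)
DR = 20 * log10(50.13)
DR = 34.0 dB

34.0 dB


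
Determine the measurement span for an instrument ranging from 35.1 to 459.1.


Span = upper range - lower range.
Span = 459.1 - (35.1)
Span = 424.0

424.0


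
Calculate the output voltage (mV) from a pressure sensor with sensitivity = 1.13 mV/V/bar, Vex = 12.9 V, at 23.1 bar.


Output = sensitivity * Vex * P.
Vout = 1.13 * 12.9 * 23.1
Vout = 14.577 * 23.1
Vout = 336.73 mV

336.73 mV


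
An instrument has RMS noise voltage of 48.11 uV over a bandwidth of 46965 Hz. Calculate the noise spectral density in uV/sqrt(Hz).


Noise spectral density = Vrms / sqrt(BW).
NSD = 48.11 / sqrt(46965)
NSD = 48.11 / 216.7141
NSD = 0.222 uV/sqrt(Hz)

0.222 uV/sqrt(Hz)


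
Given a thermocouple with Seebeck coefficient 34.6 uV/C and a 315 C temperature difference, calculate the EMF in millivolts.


The thermocouple output V = sensitivity * dT.
V = 34.6 uV/C * 315 C
V = 10899.0 uV
V = 10.899 mV

10.899 mV


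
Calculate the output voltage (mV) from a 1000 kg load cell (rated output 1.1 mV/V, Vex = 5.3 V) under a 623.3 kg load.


Vout = rated_output * Vex * (load / capacity).
Vout = 1.1 * 5.3 * (623.3 / 1000)
Vout = 1.1 * 5.3 * 0.6233
Vout = 3.634 mV

3.634 mV


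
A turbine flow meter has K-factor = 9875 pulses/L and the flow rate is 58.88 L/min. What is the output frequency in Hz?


Frequency = K * Q / 60 (converting L/min to L/s).
f = 9875 * 58.88 / 60
f = 581440.0 / 60
f = 9690.67 Hz

9690.67 Hz


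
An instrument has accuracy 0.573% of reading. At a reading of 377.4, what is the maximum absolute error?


Absolute error = (accuracy% / 100) * reading.
Error = (0.573 / 100) * 377.4
Error = 0.00573 * 377.4
Error = 2.1625

2.1625


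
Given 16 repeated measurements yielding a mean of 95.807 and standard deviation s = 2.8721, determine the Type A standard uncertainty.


The standard uncertainty for Type A evaluation is u = s / sqrt(n).
u = 2.8721 / sqrt(16)
u = 2.8721 / 4.0
u = 0.718

0.718


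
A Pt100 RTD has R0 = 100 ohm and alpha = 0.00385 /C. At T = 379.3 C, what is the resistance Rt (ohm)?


The RTD equation: Rt = R0 * (1 + alpha * T).
Rt = 100 * (1 + 0.00385 * 379.3)
Rt = 100 * (1 + 1.460305)
Rt = 100 * 2.460305
Rt = 246.03 ohm

246.03 ohm


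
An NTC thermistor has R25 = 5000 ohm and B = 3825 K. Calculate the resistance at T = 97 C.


NTC thermistor equation: Rt = R25 * exp(B * (1/T - 1/T25)).
T in Kelvin: 370.15 K, T25 = 298.15 K
1/T - 1/T25 = 1/370.15 - 1/298.15 = -0.00065241
B * (1/T - 1/T25) = 3825 * -0.00065241 = -2.4955
Rt = 5000 * exp(-2.4955) = 412.3 ohm

412.3 ohm


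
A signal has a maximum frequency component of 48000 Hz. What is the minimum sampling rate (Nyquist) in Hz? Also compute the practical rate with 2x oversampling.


By Nyquist theorem, fs_min = 2 * fmax.
fs_min = 2 * 48000 = 96000 Hz
Practical rate = 2 * fs_min = 2 * 96000 = 192000 Hz

fs_min = 96000 Hz, fs_practical = 192000 Hz


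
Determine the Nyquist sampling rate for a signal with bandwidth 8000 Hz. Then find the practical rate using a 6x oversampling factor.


By Nyquist theorem, fs_min = 2 * fmax.
fs_min = 2 * 8000 = 16000 Hz
Practical rate = 6 * fs_min = 6 * 16000 = 96000 Hz

fs_min = 16000 Hz, fs_practical = 96000 Hz


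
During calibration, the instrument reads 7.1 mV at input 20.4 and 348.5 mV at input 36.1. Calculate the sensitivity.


Sensitivity = (y2 - y1) / (x2 - x1).
S = (348.5 - 7.1) / (36.1 - 20.4)
S = 341.4 / 15.7
S = 21.7452 mV/unit

21.7452 mV/unit


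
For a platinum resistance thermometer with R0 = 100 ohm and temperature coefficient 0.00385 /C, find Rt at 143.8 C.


The RTD equation: Rt = R0 * (1 + alpha * T).
Rt = 100 * (1 + 0.00385 * 143.8)
Rt = 100 * (1 + 0.55363)
Rt = 100 * 1.55363
Rt = 155.363 ohm

155.363 ohm


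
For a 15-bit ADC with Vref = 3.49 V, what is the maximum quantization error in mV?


The maximum quantization error is +/- LSB/2.
LSB = Vref / 2^n = 3.49 / 32768 = 0.00010651 V
Max error = LSB / 2 = 0.00010651 / 2 = 5.325e-05 V
Max error = 0.0533 mV

0.0533 mV


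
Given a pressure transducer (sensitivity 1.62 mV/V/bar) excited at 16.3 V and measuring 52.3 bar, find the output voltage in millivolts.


Output = sensitivity * Vex * P.
Vout = 1.62 * 16.3 * 52.3
Vout = 26.406 * 52.3
Vout = 1381.03 mV

1381.03 mV


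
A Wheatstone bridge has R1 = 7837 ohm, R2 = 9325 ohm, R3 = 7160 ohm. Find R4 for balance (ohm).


At balance: R1*R4 = R2*R3, so R4 = R2*R3/R1.
R4 = 9325 * 7160 / 7837
R4 = 66767000 / 7837
R4 = 8519.46 ohm

8519.46 ohm


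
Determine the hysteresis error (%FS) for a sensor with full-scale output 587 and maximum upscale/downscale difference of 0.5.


Hysteresis = (max difference / full scale) * 100%.
H = (0.5 / 587) * 100
H = 0.085 %FS

0.085 %FS


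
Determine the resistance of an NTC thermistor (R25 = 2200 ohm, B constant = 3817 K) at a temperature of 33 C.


NTC thermistor equation: Rt = R25 * exp(B * (1/T - 1/T25)).
T in Kelvin: 306.15 K, T25 = 298.15 K
1/T - 1/T25 = 1/306.15 - 1/298.15 = -8.764e-05
B * (1/T - 1/T25) = 3817 * -8.764e-05 = -0.3345
Rt = 2200 * exp(-0.3345) = 1574.5 ohm

1574.5 ohm


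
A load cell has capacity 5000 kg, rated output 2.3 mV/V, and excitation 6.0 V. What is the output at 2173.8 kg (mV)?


Vout = rated_output * Vex * (load / capacity).
Vout = 2.3 * 6.0 * (2173.8 / 5000)
Vout = 2.3 * 6.0 * 0.43476
Vout = 6.0 mV

6.0 mV


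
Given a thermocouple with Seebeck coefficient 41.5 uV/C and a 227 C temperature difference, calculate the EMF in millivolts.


The thermocouple output V = sensitivity * dT.
V = 41.5 uV/C * 227 C
V = 9420.5 uV
V = 9.421 mV

9.421 mV


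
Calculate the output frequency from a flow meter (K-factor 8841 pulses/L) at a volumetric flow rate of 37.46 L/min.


Frequency = K * Q / 60 (converting L/min to L/s).
f = 8841 * 37.46 / 60
f = 331183.86 / 60
f = 5519.73 Hz

5519.73 Hz


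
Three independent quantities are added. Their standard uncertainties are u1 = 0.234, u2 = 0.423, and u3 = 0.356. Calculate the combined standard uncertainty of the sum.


For a sum of independent quantities, uc = sqrt(u1^2 + u2^2 + u3^2).
uc = sqrt(0.234^2 + 0.423^2 + 0.356^2)
uc = sqrt(0.054756 + 0.178929 + 0.126736)
uc = 0.6004

0.6004


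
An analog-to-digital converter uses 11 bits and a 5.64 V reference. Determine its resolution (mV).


The resolution (LSB) of an ADC is Vref / 2^n.
LSB = 5.64 / 2^11
LSB = 5.64 / 2048
LSB = 0.00275391 V = 2.75390625 mV

2.75390625 mV


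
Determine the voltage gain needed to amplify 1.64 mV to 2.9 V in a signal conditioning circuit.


Gain = Vout / Vin (converting to same units).
G = 2.9 V / 1.64 mV
G = 2900.0 mV / 1.64 mV
G = 1768.29

1768.29


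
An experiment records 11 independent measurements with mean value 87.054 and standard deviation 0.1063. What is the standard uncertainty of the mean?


The standard uncertainty for Type A evaluation is u = s / sqrt(n).
u = 0.1063 / sqrt(11)
u = 0.1063 / 3.3166
u = 0.0321

0.0321


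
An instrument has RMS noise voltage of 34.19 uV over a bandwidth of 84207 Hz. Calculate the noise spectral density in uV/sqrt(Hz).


Noise spectral density = Vrms / sqrt(BW).
NSD = 34.19 / sqrt(84207)
NSD = 34.19 / 290.1844
NSD = 0.1178 uV/sqrt(Hz)

0.1178 uV/sqrt(Hz)


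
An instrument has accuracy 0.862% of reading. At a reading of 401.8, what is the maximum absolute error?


Absolute error = (accuracy% / 100) * reading.
Error = (0.862 / 100) * 401.8
Error = 0.00862 * 401.8
Error = 3.4635

3.4635


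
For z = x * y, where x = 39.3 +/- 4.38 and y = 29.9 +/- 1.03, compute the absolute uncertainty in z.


For a product z = x*y, the relative uncertainty is:
uz/z = sqrt((ux/x)^2 + (uy/y)^2)
Relative uncertainties: ux/x = 4.38/39.3 = 0.11145
uy/y = 1.03/29.9 = 0.034448
z = 39.3 * 29.9 = 1175.1
uz = 1175.1 * sqrt(0.11145^2 + 0.034448^2) = 137.075

137.075


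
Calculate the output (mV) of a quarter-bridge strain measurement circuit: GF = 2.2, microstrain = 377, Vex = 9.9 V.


Quarter bridge output: Vout = (GF * epsilon * Vex) / 4.
Vout = (2.2 * 377e-6 * 9.9) / 4
Vout = 0.00821106 / 4 V
Vout = 0.00205277 V = 2.0528 mV

2.0528 mV


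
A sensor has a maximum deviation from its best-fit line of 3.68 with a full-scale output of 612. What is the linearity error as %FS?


Linearity error = (max deviation / full scale) * 100%.
Linearity = (3.68 / 612) * 100
Linearity = 0.601 %FS

0.601 %FS


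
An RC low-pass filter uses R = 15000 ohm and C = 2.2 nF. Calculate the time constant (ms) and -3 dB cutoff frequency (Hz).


Time constant: tau = R * C.
tau = 15000 * 2.20e-09 = 3.3e-05 s
tau = 0.033 ms
Cutoff frequency: fc = 1 / (2*pi*R*C).
fc = 1 / (2*pi*3.3e-05) = 4822.88 Hz

tau = 0.033 ms, fc = 4822.88 Hz


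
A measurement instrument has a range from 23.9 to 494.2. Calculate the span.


Span = upper range - lower range.
Span = 494.2 - (23.9)
Span = 470.3

470.3


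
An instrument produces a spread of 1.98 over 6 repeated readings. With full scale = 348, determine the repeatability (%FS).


Repeatability = (spread / full scale) * 100%.
R = (1.98 / 348) * 100
R = 0.569 %FS

0.569 %FS


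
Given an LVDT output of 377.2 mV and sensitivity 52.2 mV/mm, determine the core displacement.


Displacement = Vout / sensitivity.
d = 377.2 / 52.2
d = 7.226 mm

7.226 mm


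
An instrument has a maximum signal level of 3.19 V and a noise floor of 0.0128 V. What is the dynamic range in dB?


Dynamic range = 20 * log10(Vmax / Vnoise).
DR = 20 * log10(3.19 / 0.0128)
DR = 20 * log10(249.22)
DR = 47.93 dB

47.93 dB


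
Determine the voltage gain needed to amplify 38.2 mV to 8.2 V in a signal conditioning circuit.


Gain = Vout / Vin (converting to same units).
G = 8.2 V / 38.2 mV
G = 8200.0 mV / 38.2 mV
G = 214.66

214.66


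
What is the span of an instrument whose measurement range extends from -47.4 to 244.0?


Span = upper range - lower range.
Span = 244.0 - (-47.4)
Span = 291.4

291.4


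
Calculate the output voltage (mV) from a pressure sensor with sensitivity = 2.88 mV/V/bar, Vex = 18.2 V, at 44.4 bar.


Output = sensitivity * Vex * P.
Vout = 2.88 * 18.2 * 44.4
Vout = 52.416 * 44.4
Vout = 2327.27 mV

2327.27 mV
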